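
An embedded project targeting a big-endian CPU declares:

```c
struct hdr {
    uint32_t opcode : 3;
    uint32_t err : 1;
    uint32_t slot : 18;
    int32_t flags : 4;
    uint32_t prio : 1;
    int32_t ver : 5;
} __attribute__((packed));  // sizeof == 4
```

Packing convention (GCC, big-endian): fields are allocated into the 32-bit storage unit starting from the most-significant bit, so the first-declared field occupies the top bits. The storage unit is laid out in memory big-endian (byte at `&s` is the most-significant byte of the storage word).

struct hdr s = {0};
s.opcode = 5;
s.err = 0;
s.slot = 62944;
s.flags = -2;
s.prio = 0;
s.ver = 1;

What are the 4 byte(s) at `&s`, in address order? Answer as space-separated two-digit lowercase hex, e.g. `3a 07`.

a3 d7 83 81

opcode (3b) val=5 bits=0x5 at bit 29: 0xa0000000
err (1b) val=0 bits=0x0 at bit 28: 0xa0000000
slot (18b) val=62944 bits=0xf5e0 at bit 10: 0xa3d78000
flags (4b) val=-2 bits=0xe at bit 6: 0xa3d78380
prio (1b) val=0 bits=0x0 at bit 5: 0xa3d78380
ver (5b) val=1 bits=0x1 at bit 0: 0xa3d78381
word = 0xa3d78381 → big-endian bytes:
  [0]=0xa3  [1]=0xd7  [2]=0x83  [3]=0x81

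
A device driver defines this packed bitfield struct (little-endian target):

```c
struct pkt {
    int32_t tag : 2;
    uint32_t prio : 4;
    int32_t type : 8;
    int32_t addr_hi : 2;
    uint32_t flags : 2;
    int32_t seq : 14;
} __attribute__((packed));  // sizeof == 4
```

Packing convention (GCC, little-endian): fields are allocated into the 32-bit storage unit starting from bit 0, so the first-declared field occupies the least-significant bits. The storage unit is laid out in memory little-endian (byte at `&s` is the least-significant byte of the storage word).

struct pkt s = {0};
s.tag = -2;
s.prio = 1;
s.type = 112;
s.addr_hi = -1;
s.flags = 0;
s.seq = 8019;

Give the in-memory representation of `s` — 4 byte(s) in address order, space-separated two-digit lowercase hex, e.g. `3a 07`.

06 dc 4c 7d

[0+:2] tag=-2 & 0x3 = 0x2; word=0x00000002
[2+:4] prio=1 & 0xf = 0x1; word=0x00000006
[6+:8] type=112 & 0xff = 0x70; word=0x00001c06
[14+:2] addr_hi=-1 & 0x3 = 0x3; word=0x0000dc06
[16+:2] flags=0 & 0x3 = 0x0; word=0x0000dc06
[18+:14] seq=8019 & 0x3fff = 0x1f53; word=0x7d4cdc06
word = 0x7d4cdc06 → little-endian bytes:
  [0]=0x06  [1]=0xdc  [2]=0x4c  [3]=0x7d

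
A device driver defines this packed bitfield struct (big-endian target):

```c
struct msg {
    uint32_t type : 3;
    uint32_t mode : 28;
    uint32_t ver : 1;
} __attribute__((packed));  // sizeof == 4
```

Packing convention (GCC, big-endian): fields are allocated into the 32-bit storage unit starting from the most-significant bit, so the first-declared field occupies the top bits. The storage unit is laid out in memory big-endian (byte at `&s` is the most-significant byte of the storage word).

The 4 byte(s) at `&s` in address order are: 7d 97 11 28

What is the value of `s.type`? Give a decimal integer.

[0]=0x7d [1]=0x97 [2]=0x11 [3]=0x28 (big-endian) → word 0x7d971128
type [29+:3] = (word>>29) & 0x7 = 3  ←
mode [1+:28] = (word>>1) & 0xfffffff = 248219796
ver [0+:1] = (word>>0) & 0x1 = 0

3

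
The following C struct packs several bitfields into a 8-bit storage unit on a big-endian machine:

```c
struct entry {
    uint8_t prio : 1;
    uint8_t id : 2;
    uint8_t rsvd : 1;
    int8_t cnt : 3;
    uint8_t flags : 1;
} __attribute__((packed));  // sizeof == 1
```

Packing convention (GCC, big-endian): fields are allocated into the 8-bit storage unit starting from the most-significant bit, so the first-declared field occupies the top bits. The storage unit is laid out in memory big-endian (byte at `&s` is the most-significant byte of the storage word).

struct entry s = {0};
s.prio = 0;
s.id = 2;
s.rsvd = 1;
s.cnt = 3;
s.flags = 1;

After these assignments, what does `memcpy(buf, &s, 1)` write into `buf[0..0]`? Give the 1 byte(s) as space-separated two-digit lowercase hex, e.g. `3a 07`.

[7+:1] prio=0 & 0x1 = 0x0; word=0x00
[5+:2] id=2 & 0x3 = 0x2; word=0x40
[4+:1] rsvd=1 & 0x1 = 0x1; word=0x50
[1+:3] cnt=3 & 0x7 = 0x3; word=0x56
[0+:1] flags=1 & 0x1 = 0x1; word=0x57
word = 0x57 → big-endian bytes:
  [0]=0x57

57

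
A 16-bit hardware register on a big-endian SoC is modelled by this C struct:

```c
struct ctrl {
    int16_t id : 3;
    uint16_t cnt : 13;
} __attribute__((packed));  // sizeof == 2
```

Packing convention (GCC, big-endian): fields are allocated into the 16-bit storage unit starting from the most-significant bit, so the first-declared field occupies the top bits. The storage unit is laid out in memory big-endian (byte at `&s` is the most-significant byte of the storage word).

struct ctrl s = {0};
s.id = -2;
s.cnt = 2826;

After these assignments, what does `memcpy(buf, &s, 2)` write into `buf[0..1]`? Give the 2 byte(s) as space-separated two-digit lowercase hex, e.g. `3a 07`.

cb 0a

id (3b) val=-2 bits=0x6 at bit 13: 0xc000
cnt (13b) val=2826 bits=0xb0a at bit 0: 0xcb0a
word = 0xcb0a → big-endian bytes:
  [0]=0xcb  [1]=0x0a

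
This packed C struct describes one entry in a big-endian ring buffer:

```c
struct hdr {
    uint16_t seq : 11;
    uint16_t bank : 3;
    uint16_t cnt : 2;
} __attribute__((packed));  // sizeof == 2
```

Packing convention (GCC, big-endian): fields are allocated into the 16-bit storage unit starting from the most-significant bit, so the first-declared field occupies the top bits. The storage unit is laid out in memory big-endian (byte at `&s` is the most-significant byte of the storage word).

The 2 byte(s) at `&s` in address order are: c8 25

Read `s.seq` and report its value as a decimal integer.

1601

[0]=0xc8 [1]=0x25 (big-endian) → word 0xc825
seq:11 @ bit 5 → (0xc825>>5)&0x7ff = 0x641  ←
bank:3 @ bit 2 → (0xc825>>2)&0x7 = 0x1
cnt:2 @ bit 0 → (0xc825>>0)&0x3 = 0x1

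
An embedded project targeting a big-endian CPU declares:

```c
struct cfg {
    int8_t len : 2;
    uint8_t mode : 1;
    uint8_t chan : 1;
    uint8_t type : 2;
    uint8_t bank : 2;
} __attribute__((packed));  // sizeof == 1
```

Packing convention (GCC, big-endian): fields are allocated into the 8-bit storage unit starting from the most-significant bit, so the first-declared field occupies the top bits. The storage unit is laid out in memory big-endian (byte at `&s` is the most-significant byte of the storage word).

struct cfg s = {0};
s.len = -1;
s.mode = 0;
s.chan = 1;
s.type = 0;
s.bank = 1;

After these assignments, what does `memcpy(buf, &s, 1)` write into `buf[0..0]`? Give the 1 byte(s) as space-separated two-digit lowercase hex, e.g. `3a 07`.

len (2b) val=-1 bits=0x3 at bit 6: 0xc0
mode (1b) val=0 bits=0x0 at bit 5: 0xc0
chan (1b) val=1 bits=0x1 at bit 4: 0xd0
type (2b) val=0 bits=0x0 at bit 2: 0xd0
bank (2b) val=1 bits=0x1 at bit 0: 0xd1
word = 0xd1 → big-endian bytes:
  [0]=0xd1

d1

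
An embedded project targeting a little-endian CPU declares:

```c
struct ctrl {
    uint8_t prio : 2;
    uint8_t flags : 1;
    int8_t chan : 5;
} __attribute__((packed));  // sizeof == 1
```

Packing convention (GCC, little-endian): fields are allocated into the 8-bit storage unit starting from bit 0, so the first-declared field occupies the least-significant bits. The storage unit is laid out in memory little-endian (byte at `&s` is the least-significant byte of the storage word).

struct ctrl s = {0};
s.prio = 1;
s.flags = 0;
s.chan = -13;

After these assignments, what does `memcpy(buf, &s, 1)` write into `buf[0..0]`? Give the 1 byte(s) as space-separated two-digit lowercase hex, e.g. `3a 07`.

99

prio (2b) val=1 bits=0x1 at bit 0: 0x01
flags (1b) val=0 bits=0x0 at bit 2: 0x01
chan (5b) val=-13 bits=0x13 at bit 3: 0x99
word = 0x99 → little-endian bytes:
  [0]=0x99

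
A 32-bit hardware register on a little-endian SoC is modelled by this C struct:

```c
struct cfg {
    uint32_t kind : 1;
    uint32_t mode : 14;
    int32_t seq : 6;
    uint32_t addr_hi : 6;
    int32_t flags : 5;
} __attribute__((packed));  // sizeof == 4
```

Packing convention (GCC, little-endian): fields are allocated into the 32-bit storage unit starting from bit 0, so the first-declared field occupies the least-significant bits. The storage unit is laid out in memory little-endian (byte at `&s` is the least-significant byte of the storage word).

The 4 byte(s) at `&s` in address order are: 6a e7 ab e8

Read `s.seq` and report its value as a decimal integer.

[0]=0x6a [1]=0xe7 [2]=0xab [3]=0xe8 (little-endian) → word 0xe8abe76a
kind [0+:1] = (word>>0) & 0x1 = 0
mode [1+:14] = (word>>1) & 0x3fff = 13237
seq [15+:6] = (word>>15) & 0x3f = 23  ←
addr_hi [21+:6] = (word>>21) & 0x3f = 5
flags [27+:5] = (word>>27) & 0x1f = 29
seq signed 6b, MSB=0: value = 23

23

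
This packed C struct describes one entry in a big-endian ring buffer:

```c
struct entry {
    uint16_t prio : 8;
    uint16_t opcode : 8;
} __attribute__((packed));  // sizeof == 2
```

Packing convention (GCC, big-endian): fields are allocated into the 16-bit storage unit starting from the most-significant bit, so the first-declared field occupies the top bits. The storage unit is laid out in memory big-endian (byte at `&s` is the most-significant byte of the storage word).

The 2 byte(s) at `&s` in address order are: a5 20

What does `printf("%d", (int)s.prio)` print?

[0]=0xa5 [1]=0x20 (big-endian) → word 0xa520
prio:8 @ bit 8 → (0xa520>>8)&0xff = 0xa5  ←
opcode:8 @ bit 0 → (0xa520>>0)&0xff = 0x20

165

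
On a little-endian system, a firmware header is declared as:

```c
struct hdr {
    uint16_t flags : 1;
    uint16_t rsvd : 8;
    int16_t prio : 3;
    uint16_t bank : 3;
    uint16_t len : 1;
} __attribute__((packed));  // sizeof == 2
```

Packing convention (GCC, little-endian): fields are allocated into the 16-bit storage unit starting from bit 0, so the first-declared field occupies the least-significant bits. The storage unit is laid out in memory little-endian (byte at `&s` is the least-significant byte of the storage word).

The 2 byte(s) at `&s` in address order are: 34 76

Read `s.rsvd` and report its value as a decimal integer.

26

[0]=0x34 [1]=0x76 (little-endian) → word 0x7634
flags [0+:1] = (word>>0) & 0x1 = 0
rsvd [1+:8] = (word>>1) & 0xff = 26  ←
prio [9+:3] = (word>>9) & 0x7 = 3
bank [12+:3] = (word>>12) & 0x7 = 7
len [15+:1] = (word>>15) & 0x1 = 0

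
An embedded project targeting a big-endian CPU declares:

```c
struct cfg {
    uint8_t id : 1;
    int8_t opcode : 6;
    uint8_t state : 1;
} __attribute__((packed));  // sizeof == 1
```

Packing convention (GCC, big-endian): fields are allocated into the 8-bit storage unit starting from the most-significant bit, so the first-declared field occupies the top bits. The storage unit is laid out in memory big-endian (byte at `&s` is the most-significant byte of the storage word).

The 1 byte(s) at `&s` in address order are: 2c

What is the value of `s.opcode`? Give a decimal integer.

22

[0]=0x2c (big-endian) → word 0x2c
id:1 @ bit 7 → (0x2c>>7)&0x1 = 0x0
opcode:6 @ bit 1 → (0x2c>>1)&0x3f = 0x16  ←
state:1 @ bit 0 → (0x2c>>0)&0x1 = 0x0
opcode signed 6b, MSB=0: value = 22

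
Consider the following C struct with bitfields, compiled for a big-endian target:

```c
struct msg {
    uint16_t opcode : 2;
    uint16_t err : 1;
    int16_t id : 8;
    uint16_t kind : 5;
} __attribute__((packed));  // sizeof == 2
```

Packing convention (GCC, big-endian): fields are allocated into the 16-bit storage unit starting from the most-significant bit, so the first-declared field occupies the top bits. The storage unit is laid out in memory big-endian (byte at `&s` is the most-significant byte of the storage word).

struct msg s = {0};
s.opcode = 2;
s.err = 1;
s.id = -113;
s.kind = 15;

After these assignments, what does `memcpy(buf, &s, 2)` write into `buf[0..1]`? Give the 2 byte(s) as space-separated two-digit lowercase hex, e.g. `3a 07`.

[14+:2] opcode=2 & 0x3 = 0x2; word=0x8000
[13+:1] err=1 & 0x1 = 0x1; word=0xa000
[5+:8] id=-113 & 0xff = 0x8f; word=0xb1e0
[0+:5] kind=15 & 0x1f = 0xf; word=0xb1ef
word = 0xb1ef → big-endian bytes:
  [0]=0xb1  [1]=0xef

b1 ef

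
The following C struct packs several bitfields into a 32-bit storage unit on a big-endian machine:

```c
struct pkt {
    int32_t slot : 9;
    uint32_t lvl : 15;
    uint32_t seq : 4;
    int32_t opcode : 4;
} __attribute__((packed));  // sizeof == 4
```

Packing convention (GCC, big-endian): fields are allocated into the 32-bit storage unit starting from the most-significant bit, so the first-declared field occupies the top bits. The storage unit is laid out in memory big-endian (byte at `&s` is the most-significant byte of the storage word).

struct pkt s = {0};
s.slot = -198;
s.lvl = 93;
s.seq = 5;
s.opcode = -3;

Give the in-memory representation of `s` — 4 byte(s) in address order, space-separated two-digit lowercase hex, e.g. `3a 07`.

slot:9 = -198 → 0x13a << 23 → word 0x9d000000
lvl:15 = 93 → 0x5d << 8 → word 0x9d005d00
seq:4 = 5 → 0x5 << 4 → word 0x9d005d50
opcode:4 = -3 → 0xd << 0 → word 0x9d005d5d
word = 0x9d005d5d → big-endian bytes:
  [0]=0x9d  [1]=0x00  [2]=0x5d  [3]=0x5d

9d 00 5d 5d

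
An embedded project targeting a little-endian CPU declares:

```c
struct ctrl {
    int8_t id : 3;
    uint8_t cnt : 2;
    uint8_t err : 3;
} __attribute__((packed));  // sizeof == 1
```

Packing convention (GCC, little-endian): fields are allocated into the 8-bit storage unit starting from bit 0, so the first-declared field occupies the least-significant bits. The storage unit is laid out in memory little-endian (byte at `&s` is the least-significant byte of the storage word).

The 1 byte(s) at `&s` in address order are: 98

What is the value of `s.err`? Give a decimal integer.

4

[0]=0x98 (little-endian) → word 0x98
id [0+:3] = (word>>0) & 0x7 = 0
cnt [3+:2] = (word>>3) & 0x3 = 3
err [5+:3] = (word>>5) & 0x7 = 4  ←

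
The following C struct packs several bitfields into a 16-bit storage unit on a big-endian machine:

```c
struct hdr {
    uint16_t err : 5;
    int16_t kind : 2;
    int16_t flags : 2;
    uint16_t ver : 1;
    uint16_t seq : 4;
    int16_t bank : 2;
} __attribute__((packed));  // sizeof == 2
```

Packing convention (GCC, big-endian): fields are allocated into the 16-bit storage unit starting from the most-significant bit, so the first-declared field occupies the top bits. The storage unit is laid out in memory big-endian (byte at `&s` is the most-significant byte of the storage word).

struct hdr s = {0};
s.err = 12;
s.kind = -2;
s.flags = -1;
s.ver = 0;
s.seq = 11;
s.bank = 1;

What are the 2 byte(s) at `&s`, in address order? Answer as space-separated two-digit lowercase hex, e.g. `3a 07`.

65 ad

err:5 = 12 → 0xc << 11 → word 0x6000
kind:2 = -2 → 0x2 << 9 → word 0x6400
flags:2 = -1 → 0x3 << 7 → word 0x6580
ver:1 = 0 → 0x0 << 6 → word 0x6580
seq:4 = 11 → 0xb << 2 → word 0x65ac
bank:2 = 1 → 0x1 << 0 → word 0x65ad
word = 0x65ad → big-endian bytes:
  [0]=0x65  [1]=0xad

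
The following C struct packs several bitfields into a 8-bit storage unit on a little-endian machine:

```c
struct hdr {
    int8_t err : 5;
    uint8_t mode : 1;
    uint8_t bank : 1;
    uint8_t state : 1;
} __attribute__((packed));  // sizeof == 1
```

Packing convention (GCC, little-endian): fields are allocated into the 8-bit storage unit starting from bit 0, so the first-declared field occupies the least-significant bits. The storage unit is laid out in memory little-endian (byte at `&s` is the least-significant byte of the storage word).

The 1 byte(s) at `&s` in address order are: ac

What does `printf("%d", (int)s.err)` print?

12

[0]=0xac (little-endian) → word 0xac
err [0+:5] = (word>>0) & 0x1f = 12  ←
mode [5+:1] = (word>>5) & 0x1 = 1
bank [6+:1] = (word>>6) & 0x1 = 0
state [7+:1] = (word>>7) & 0x1 = 1
err signed 5b, MSB=0: value = 12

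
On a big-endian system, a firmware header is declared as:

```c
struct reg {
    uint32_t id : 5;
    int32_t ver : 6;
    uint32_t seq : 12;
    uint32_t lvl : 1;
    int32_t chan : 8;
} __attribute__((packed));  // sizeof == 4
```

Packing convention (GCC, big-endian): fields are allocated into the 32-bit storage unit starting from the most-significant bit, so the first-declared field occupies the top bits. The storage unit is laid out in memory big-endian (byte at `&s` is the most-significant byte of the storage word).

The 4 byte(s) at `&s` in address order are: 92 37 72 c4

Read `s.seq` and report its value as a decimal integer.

[0]=0x92 [1]=0x37 [2]=0x72 [3]=0xc4 (big-endian) → word 0x923772c4
id:5 @ bit 27 → (0x923772c4>>27)&0x1f = 0x12
ver:6 @ bit 21 → (0x923772c4>>21)&0x3f = 0x11
seq:12 @ bit 9 → (0x923772c4>>9)&0xfff = 0xbb9  ←
lvl:1 @ bit 8 → (0x923772c4>>8)&0x1 = 0x0
chan:8 @ bit 0 → (0x923772c4>>0)&0xff = 0xc4

3001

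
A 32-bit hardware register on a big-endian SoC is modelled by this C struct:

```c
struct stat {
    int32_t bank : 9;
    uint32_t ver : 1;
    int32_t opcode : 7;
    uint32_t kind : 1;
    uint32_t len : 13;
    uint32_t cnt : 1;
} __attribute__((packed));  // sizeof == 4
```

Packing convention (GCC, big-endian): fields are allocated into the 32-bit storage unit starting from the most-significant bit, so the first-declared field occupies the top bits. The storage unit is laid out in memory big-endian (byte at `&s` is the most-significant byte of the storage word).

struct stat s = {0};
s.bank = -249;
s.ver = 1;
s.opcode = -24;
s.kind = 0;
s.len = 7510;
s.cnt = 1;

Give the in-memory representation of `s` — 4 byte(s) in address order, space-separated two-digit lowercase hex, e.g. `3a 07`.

bank (9b) val=-249 bits=0x107 at bit 23: 0x83800000
ver (1b) val=1 bits=0x1 at bit 22: 0x83c00000
opcode (7b) val=-24 bits=0x68 at bit 15: 0x83f40000
kind (1b) val=0 bits=0x0 at bit 14: 0x83f40000
len (13b) val=7510 bits=0x1d56 at bit 1: 0x83f43aac
cnt (1b) val=1 bits=0x1 at bit 0: 0x83f43aad
word = 0x83f43aad → big-endian bytes:
  [0]=0x83  [1]=0xf4  [2]=0x3a  [3]=0xad

83 f4 3a ad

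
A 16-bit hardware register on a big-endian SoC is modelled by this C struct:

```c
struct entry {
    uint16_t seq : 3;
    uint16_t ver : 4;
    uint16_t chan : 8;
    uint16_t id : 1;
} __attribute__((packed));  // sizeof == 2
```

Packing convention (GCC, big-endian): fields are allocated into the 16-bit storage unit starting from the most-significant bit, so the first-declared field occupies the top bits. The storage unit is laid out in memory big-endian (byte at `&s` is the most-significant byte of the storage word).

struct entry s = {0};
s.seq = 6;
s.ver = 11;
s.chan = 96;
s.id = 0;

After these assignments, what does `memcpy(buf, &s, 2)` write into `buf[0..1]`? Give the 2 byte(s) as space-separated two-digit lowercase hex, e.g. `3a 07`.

d6 c0

[13+:3] seq=6 & 0x7 = 0x6; word=0xc000
[9+:4] ver=11 & 0xf = 0xb; word=0xd600
[1+:8] chan=96 & 0xff = 0x60; word=0xd6c0
[0+:1] id=0 & 0x1 = 0x0; word=0xd6c0
word = 0xd6c0 → big-endian bytes:
  [0]=0xd6  [1]=0xc0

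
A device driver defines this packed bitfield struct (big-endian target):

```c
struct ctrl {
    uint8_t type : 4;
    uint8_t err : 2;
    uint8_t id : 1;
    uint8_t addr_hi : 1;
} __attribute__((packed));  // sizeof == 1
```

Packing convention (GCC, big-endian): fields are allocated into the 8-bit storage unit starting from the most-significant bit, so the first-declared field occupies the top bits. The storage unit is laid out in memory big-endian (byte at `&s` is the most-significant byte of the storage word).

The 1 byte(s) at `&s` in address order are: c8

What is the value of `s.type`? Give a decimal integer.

12

[0]=0xc8 (big-endian) → word 0xc8
type [4+:4] = (word>>4) & 0xf = 12  ←
err [2+:2] = (word>>2) & 0x3 = 2
id [1+:1] = (word>>1) & 0x1 = 0
addr_hi [0+:1] = (word>>0) & 0x1 = 0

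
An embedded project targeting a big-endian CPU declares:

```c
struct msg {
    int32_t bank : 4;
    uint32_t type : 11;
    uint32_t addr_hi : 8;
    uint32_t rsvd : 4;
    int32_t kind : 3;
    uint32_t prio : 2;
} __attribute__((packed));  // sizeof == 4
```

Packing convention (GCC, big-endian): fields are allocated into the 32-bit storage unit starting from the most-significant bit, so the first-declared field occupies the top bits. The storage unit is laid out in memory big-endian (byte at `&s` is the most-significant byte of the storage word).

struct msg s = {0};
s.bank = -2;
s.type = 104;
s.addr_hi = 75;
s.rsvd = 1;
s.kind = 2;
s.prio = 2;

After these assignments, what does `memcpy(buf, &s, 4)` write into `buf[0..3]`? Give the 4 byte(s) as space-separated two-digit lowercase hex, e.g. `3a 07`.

e0 d0 96 2a

bank (4b) val=-2 bits=0xe at bit 28: 0xe0000000
type (11b) val=104 bits=0x68 at bit 17: 0xe0d00000
addr_hi (8b) val=75 bits=0x4b at bit 9: 0xe0d09600
rsvd (4b) val=1 bits=0x1 at bit 5: 0xe0d09620
kind (3b) val=2 bits=0x2 at bit 2: 0xe0d09628
prio (2b) val=2 bits=0x2 at bit 0: 0xe0d0962a
word = 0xe0d0962a → big-endian bytes:
  [0]=0xe0  [1]=0xd0  [2]=0x96  [3]=0x2a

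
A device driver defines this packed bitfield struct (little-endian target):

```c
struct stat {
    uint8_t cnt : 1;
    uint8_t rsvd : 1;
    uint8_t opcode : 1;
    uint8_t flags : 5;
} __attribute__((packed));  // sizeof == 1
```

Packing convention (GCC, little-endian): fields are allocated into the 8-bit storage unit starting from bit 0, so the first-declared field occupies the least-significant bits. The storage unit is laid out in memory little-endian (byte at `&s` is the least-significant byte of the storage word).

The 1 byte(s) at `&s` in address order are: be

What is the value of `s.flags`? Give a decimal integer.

[0]=0xbe (little-endian) → word 0xbe
cnt [0+:1] = (word>>0) & 0x1 = 0
rsvd [1+:1] = (word>>1) & 0x1 = 1
opcode [2+:1] = (word>>2) & 0x1 = 1
flags [3+:5] = (word>>3) & 0x1f = 23  ←

23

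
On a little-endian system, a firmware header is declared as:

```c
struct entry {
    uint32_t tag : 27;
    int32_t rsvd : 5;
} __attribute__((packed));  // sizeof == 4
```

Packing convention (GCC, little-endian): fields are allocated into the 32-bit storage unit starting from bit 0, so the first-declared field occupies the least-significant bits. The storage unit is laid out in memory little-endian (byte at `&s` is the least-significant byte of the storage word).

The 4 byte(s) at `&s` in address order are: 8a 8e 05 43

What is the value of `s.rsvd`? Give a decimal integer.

[0]=0x8a [1]=0x8e [2]=0x05 [3]=0x43 (little-endian) → word 0x43058e8a
tag [0+:27] = (word>>0) & 0x7ffffff = 50695818
rsvd [27+:5] = (word>>27) & 0x1f = 8  ←
rsvd signed 5b, MSB=0: value = 8

8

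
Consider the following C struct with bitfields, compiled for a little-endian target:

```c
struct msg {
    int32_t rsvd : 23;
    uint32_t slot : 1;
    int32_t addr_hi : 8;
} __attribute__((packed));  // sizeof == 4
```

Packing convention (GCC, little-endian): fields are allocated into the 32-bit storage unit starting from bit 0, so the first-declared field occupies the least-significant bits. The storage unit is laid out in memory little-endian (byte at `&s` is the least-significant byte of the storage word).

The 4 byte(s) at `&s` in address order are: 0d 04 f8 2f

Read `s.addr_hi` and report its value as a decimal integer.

[0]=0x0d [1]=0x04 [2]=0xf8 [3]=0x2f (little-endian) → word 0x2ff8040d
rsvd:23 @ bit 0 → (0x2ff8040d>>0)&0x7fffff = 0x78040d
slot:1 @ bit 23 → (0x2ff8040d>>23)&0x1 = 0x1
addr_hi:8 @ bit 24 → (0x2ff8040d>>24)&0xff = 0x2f  ←
addr_hi signed 8b, MSB=0: value = 47

47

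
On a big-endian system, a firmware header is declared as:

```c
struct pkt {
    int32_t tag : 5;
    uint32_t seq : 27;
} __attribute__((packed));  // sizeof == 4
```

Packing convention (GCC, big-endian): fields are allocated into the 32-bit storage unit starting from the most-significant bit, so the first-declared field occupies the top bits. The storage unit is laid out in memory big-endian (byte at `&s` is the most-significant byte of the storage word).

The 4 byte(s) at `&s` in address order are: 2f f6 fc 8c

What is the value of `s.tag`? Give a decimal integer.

[0]=0x2f [1]=0xf6 [2]=0xfc [3]=0x8c (big-endian) → word 0x2ff6fc8c
tag:5 @ bit 27 → (0x2ff6fc8c>>27)&0x1f = 0x5  ←
seq:27 @ bit 0 → (0x2ff6fc8c>>0)&0x7ffffff = 0x7f6fc8c
tag signed 5b, MSB=0: value = 5

5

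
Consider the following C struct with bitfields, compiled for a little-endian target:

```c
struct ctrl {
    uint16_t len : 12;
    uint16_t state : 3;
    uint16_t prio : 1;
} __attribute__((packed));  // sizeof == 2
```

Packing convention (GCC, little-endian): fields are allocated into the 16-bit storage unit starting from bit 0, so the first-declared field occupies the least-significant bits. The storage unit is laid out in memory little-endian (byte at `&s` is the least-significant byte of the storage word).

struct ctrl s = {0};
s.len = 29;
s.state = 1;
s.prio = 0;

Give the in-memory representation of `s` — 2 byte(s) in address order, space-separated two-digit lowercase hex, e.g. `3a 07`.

1d 10

[0+:12] len=29 & 0xfff = 0x1d; word=0x001d
[12+:3] state=1 & 0x7 = 0x1; word=0x101d
[15+:1] prio=0 & 0x1 = 0x0; word=0x101d
word = 0x101d → little-endian bytes:
  [0]=0x1d  [1]=0x10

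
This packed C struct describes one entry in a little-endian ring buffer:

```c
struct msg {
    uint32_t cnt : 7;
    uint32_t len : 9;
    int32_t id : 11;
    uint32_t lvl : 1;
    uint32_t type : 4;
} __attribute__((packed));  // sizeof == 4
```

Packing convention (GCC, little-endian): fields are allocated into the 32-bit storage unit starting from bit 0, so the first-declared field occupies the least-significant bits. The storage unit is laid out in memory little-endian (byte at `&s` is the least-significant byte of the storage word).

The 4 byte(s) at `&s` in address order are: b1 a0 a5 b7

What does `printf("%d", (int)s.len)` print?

[0]=0xb1 [1]=0xa0 [2]=0xa5 [3]=0xb7 (little-endian) → word 0xb7a5a0b1
cnt [0+:7] = (word>>0) & 0x7f = 49
len [7+:9] = (word>>7) & 0x1ff = 321  ←
id [16+:11] = (word>>16) & 0x7ff = 1957
lvl [27+:1] = (word>>27) & 0x1 = 0
type [28+:4] = (word>>28) & 0xf = 11

321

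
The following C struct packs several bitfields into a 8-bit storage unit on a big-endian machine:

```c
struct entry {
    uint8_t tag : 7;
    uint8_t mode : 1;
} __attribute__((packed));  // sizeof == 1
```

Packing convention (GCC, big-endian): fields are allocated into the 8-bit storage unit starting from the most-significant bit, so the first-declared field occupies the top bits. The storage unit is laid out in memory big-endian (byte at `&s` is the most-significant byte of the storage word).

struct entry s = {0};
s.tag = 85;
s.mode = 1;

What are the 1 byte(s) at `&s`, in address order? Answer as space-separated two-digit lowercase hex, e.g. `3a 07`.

ab

tag (7b) val=85 bits=0x55 at bit 1: 0xaa
mode (1b) val=1 bits=0x1 at bit 0: 0xab
word = 0xab → big-endian bytes:
  [0]=0xab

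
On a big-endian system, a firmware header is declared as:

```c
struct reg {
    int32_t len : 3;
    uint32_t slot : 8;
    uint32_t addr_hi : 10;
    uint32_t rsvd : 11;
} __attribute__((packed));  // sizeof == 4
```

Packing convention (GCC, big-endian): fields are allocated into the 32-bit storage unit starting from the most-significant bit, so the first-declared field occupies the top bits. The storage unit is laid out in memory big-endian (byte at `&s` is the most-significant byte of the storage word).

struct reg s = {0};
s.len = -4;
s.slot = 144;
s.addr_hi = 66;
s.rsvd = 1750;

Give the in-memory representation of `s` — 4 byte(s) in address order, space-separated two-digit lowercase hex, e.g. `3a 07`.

92 02 16 d6

[29+:3] len=-4 & 0x7 = 0x4; word=0x80000000
[21+:8] slot=144 & 0xff = 0x90; word=0x92000000
[11+:10] addr_hi=66 & 0x3ff = 0x42; word=0x92021000
[0+:11] rsvd=1750 & 0x7ff = 0x6d6; word=0x920216d6
word = 0x920216d6 → big-endian bytes:
  [0]=0x92  [1]=0x02  [2]=0x16  [3]=0xd6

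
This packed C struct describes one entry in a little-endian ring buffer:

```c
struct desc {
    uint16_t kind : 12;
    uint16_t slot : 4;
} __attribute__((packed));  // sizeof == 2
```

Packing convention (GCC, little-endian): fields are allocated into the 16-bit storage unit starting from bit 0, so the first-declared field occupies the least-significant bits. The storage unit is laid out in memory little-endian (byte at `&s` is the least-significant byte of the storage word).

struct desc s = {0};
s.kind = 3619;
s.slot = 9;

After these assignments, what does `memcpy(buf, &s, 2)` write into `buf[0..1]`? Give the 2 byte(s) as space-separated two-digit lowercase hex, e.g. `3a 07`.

23 9e

[0+:12] kind=3619 & 0xfff = 0xe23; word=0x0e23
[12+:4] slot=9 & 0xf = 0x9; word=0x9e23
word = 0x9e23 → little-endian bytes:
  [0]=0x23  [1]=0x9e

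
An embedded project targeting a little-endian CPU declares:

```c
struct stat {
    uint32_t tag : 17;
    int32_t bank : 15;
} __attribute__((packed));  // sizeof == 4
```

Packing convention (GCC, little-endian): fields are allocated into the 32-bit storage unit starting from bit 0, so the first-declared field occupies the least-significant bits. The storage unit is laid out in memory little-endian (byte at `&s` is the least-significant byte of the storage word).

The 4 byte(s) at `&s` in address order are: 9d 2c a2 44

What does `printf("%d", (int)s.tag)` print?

11421

[0]=0x9d [1]=0x2c [2]=0xa2 [3]=0x44 (little-endian) → word 0x44a22c9d
tag [0+:17] = (word>>0) & 0x1ffff = 11421  ←
bank [17+:15] = (word>>17) & 0x7fff = 8785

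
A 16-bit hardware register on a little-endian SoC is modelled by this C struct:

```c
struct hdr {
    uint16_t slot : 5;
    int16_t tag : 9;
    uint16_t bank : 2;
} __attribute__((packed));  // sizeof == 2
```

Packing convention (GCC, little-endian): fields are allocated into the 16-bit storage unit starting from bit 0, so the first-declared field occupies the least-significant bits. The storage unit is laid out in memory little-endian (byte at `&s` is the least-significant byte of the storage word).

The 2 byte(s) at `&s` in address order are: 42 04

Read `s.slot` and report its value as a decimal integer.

[0]=0x42 [1]=0x04 (little-endian) → word 0x0442
slot:5 @ bit 0 → (0x0442>>0)&0x1f = 0x2  ←
tag:9 @ bit 5 → (0x0442>>5)&0x1ff = 0x22
bank:2 @ bit 14 → (0x0442>>14)&0x3 = 0x0

2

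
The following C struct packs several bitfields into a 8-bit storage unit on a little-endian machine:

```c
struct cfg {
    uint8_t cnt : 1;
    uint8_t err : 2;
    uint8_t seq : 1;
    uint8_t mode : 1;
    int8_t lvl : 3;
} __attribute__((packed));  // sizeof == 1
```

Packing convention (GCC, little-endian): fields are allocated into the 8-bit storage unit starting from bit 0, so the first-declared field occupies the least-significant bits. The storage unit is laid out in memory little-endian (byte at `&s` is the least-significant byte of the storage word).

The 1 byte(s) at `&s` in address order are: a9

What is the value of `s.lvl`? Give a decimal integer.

-3

[0]=0xa9 (little-endian) → word 0xa9
cnt:1 @ bit 0 → (0xa9>>0)&0x1 = 0x1
err:2 @ bit 1 → (0xa9>>1)&0x3 = 0x0
seq:1 @ bit 3 → (0xa9>>3)&0x1 = 0x1
mode:1 @ bit 4 → (0xa9>>4)&0x1 = 0x0
lvl:3 @ bit 5 → (0xa9>>5)&0x7 = 0x5  ←
lvl signed 3b, MSB=1: 5 - 8 = -3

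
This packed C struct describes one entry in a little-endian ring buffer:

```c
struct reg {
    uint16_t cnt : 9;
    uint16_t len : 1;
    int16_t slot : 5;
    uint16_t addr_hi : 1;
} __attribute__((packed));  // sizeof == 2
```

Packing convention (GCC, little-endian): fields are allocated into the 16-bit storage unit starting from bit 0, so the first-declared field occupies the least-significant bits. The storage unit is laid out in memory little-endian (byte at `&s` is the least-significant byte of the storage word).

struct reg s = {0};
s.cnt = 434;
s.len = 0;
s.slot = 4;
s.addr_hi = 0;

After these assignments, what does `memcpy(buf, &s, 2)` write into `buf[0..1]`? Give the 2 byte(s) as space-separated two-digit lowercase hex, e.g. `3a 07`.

[0+:9] cnt=434 & 0x1ff = 0x1b2; word=0x01b2
[9+:1] len=0 & 0x1 = 0x0; word=0x01b2
[10+:5] slot=4 & 0x1f = 0x4; word=0x11b2
[15+:1] addr_hi=0 & 0x1 = 0x0; word=0x11b2
word = 0x11b2 → little-endian bytes:
  [0]=0xb2  [1]=0x11

b2 11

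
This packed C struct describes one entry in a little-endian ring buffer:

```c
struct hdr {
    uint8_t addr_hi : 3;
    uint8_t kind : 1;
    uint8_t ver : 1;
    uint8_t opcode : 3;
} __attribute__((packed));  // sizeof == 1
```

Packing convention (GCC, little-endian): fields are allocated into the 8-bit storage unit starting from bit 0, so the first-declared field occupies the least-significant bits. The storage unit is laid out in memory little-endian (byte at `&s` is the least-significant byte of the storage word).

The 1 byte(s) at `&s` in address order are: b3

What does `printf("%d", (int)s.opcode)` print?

5

[0]=0xb3 (little-endian) → word 0xb3
addr_hi [0+:3] = (word>>0) & 0x7 = 3
kind [3+:1] = (word>>3) & 0x1 = 0
ver [4+:1] = (word>>4) & 0x1 = 1
opcode [5+:3] = (word>>5) & 0x7 = 5  ←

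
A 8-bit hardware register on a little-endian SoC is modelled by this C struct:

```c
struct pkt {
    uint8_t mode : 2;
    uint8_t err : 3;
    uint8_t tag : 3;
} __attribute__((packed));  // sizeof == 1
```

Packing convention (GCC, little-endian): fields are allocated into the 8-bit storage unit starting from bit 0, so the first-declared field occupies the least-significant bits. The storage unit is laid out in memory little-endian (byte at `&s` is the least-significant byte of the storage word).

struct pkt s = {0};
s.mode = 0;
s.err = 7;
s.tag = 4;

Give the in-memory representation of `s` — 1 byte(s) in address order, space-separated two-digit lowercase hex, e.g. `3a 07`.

9c

mode (2b) val=0 bits=0x0 at bit 0: 0x00
err (3b) val=7 bits=0x7 at bit 2: 0x1c
tag (3b) val=4 bits=0x4 at bit 5: 0x9c
word = 0x9c → little-endian bytes:
  [0]=0x9c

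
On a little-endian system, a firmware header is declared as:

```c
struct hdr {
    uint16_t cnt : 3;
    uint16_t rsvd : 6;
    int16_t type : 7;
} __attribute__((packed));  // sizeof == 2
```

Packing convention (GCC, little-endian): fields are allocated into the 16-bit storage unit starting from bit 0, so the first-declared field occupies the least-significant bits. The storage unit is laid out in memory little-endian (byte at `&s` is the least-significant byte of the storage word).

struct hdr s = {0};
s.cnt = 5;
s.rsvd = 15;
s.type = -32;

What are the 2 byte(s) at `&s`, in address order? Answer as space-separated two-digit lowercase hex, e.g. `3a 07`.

7d c0

cnt (3b) val=5 bits=0x5 at bit 0: 0x0005
rsvd (6b) val=15 bits=0xf at bit 3: 0x007d
type (7b) val=-32 bits=0x60 at bit 9: 0xc07d
word = 0xc07d → little-endian bytes:
  [0]=0x7d  [1]=0xc0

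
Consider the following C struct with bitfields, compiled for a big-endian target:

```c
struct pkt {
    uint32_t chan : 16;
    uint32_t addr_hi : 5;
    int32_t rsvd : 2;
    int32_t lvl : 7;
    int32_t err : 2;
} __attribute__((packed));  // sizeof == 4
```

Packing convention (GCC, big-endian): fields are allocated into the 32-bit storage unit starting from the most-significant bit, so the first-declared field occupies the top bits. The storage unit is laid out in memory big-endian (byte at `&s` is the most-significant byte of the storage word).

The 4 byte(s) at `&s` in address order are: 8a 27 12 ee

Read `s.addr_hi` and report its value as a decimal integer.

2

[0]=0x8a [1]=0x27 [2]=0x12 [3]=0xee (big-endian) → word 0x8a2712ee
chan:16 @ bit 16 → (0x8a2712ee>>16)&0xffff = 0x8a27
addr_hi:5 @ bit 11 → (0x8a2712ee>>11)&0x1f = 0x2  ←
rsvd:2 @ bit 9 → (0x8a2712ee>>9)&0x3 = 0x1
lvl:7 @ bit 2 → (0x8a2712ee>>2)&0x7f = 0x3b
err:2 @ bit 0 → (0x8a2712ee>>0)&0x3 = 0x2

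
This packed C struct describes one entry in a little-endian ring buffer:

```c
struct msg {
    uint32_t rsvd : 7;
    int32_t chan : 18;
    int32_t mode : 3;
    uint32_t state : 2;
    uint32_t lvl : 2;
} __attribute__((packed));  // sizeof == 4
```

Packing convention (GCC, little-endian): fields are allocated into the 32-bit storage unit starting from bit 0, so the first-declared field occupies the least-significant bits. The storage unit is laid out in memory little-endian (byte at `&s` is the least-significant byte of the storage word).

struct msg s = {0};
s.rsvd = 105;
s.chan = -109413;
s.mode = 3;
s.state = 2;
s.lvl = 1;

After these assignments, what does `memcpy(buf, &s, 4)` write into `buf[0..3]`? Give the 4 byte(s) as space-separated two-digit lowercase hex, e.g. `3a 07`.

e9 4d 2a 67

[0+:7] rsvd=105 & 0x7f = 0x69; word=0x00000069
[7+:18] chan=-109413 & 0x3ffff = 0x2549b; word=0x012a4de9
[25+:3] mode=3 & 0x7 = 0x3; word=0x072a4de9
[28+:2] state=2 & 0x3 = 0x2; word=0x272a4de9
[30+:2] lvl=1 & 0x3 = 0x1; word=0x672a4de9
word = 0x672a4de9 → little-endian bytes:
  [0]=0xe9  [1]=0x4d  [2]=0x2a  [3]=0x67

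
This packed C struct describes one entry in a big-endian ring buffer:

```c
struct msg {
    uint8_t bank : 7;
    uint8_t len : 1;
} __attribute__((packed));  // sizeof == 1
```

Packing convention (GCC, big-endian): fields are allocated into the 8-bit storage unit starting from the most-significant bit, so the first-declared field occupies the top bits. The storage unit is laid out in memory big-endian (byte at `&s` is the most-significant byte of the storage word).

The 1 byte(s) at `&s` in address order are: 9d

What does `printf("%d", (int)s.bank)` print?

78

[0]=0x9d (big-endian) → word 0x9d
bank [1+:7] = (word>>1) & 0x7f = 78  ←
len [0+:1] = (word>>0) & 0x1 = 1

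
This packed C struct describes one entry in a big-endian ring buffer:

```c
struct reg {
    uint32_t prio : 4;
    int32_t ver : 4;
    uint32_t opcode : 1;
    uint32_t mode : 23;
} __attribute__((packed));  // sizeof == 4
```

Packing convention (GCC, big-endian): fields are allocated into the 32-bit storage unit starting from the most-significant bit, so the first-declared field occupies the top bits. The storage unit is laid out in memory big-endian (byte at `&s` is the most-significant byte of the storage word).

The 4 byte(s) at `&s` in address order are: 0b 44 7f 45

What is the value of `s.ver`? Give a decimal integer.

[0]=0x0b [1]=0x44 [2]=0x7f [3]=0x45 (big-endian) → word 0x0b447f45
prio:4 @ bit 28 → (0x0b447f45>>28)&0xf = 0x0
ver:4 @ bit 24 → (0x0b447f45>>24)&0xf = 0xb  ←
opcode:1 @ bit 23 → (0x0b447f45>>23)&0x1 = 0x0
mode:23 @ bit 0 → (0x0b447f45>>0)&0x7fffff = 0x447f45
ver signed 4b, MSB=1: 11 - 16 = -5

-5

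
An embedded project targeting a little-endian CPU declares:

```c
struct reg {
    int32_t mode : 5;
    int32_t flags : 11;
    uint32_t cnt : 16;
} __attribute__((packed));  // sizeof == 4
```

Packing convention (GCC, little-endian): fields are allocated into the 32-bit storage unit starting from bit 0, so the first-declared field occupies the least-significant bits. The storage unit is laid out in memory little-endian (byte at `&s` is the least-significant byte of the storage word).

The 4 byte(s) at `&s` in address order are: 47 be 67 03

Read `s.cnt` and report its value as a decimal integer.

871

[0]=0x47 [1]=0xbe [2]=0x67 [3]=0x03 (little-endian) → word 0x0367be47
mode:5 @ bit 0 → (0x0367be47>>0)&0x1f = 0x7
flags:11 @ bit 5 → (0x0367be47>>5)&0x7ff = 0x5f2
cnt:16 @ bit 16 → (0x0367be47>>16)&0xffff = 0x367  ←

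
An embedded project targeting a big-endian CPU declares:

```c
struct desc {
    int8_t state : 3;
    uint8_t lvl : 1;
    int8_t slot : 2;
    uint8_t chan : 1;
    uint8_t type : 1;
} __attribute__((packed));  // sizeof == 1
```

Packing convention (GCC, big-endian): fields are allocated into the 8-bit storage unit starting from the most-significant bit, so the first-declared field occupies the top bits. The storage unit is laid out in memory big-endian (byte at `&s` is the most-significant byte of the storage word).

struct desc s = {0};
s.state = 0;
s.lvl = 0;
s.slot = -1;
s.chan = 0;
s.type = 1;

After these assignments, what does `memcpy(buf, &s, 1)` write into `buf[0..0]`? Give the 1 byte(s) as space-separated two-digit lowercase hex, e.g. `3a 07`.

0d

state (3b) val=0 bits=0x0 at bit 5: 0x00
lvl (1b) val=0 bits=0x0 at bit 4: 0x00
slot (2b) val=-1 bits=0x3 at bit 2: 0x0c
chan (1b) val=0 bits=0x0 at bit 1: 0x0c
type (1b) val=1 bits=0x1 at bit 0: 0x0d
word = 0x0d → big-endian bytes:
  [0]=0x0d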